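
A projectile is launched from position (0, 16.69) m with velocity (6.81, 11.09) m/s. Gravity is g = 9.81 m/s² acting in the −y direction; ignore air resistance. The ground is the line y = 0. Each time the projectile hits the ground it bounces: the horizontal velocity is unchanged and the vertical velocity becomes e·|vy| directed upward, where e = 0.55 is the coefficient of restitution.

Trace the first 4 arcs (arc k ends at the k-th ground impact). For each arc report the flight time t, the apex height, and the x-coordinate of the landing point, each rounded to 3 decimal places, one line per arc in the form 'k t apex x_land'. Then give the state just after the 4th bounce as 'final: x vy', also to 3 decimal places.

1 3.294 22.959 22.432
2 2.380 6.945 38.638
3 1.309 2.101 47.552
4 0.720 0.636 52.455
final: 52.455 1.942

Arc 1: start y=16.690, vy=11.090 → t=3.294, apex=22.959, x_land=22.432, impact vy=-21.224
  bounce: vy ← 0.55·21.224 = 11.673
Arc 2: start y=0.000, vy=11.673 → t=2.380, apex=6.945, x_land=38.638, impact vy=-11.673
  bounce: vy ← 0.55·11.673 = 6.420
Arc 3: start y=0.000, vy=6.420 → t=1.309, apex=2.101, x_land=47.552, impact vy=-6.420
  bounce: vy ← 0.55·6.420 = 3.531
Arc 4: start y=0.000, vy=3.531 → t=0.720, apex=0.636, x_land=52.455, impact vy=-3.531
  bounce: vy ← 0.55·3.531 = 1.942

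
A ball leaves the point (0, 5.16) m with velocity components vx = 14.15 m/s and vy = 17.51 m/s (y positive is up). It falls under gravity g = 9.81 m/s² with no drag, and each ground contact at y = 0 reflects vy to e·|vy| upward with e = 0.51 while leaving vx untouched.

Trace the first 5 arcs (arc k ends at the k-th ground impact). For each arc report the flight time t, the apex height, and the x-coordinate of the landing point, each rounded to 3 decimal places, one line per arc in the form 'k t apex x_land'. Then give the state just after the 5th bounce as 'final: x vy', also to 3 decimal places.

1 3.844 20.787 54.386
2 2.100 5.407 84.098
3 1.071 1.406 99.251
4 0.546 0.366 106.979
5 0.279 0.095 110.921
final: 110.921 0.697

Arc 1: start y=5.160, vy=17.510 → t=3.844, apex=20.787, x_land=54.386, impact vy=-20.195
  bounce: vy ← 0.51·20.195 = 10.299
Arc 2: start y=0.000, vy=10.299 → t=2.100, apex=5.407, x_land=84.098, impact vy=-10.299
  bounce: vy ← 0.51·10.299 = 5.253
Arc 3: start y=0.000, vy=5.253 → t=1.071, apex=1.406, x_land=99.251, impact vy=-5.253
  bounce: vy ← 0.51·5.253 = 2.679
Arc 4: start y=0.000, vy=2.679 → t=0.546, apex=0.366, x_land=106.979, impact vy=-2.679
  bounce: vy ← 0.51·2.679 = 1.366
Arc 5: start y=0.000, vy=1.366 → t=0.279, apex=0.095, x_land=110.921, impact vy=-1.366
  bounce: vy ← 0.51·1.366 = 0.697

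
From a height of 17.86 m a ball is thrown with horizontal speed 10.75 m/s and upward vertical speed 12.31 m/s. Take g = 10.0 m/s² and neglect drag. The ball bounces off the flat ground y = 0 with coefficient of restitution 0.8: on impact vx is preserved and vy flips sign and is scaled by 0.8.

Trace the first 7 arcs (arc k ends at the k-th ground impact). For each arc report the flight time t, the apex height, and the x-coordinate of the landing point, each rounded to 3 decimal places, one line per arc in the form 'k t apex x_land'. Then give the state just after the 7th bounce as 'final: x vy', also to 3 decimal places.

1 3.487 25.437 37.480
2 3.609 16.280 76.275
3 2.887 10.419 107.311
4 2.310 6.668 132.140
5 1.848 4.268 152.003
6 1.478 2.731 167.893
7 1.183 1.748 180.605
final: 180.605 4.730

Arc 1: start y=17.860, vy=12.310 → t=3.487, apex=25.437, x_land=37.480, impact vy=-22.555
  bounce: vy ← 0.8·22.555 = 18.044
Arc 2: start y=0.000, vy=18.044 → t=3.609, apex=16.280, x_land=76.275, impact vy=-18.044
  bounce: vy ← 0.8·18.044 = 14.435
Arc 3: start y=0.000, vy=14.435 → t=2.887, apex=10.419, x_land=107.311, impact vy=-14.435
  bounce: vy ← 0.8·14.435 = 11.548
Arc 4: start y=0.000, vy=11.548 → t=2.310, apex=6.668, x_land=132.140, impact vy=-11.548
  bounce: vy ← 0.8·11.548 = 9.239
Arc 5: start y=0.000, vy=9.239 → t=1.848, apex=4.268, x_land=152.003, impact vy=-9.239
  bounce: vy ← 0.8·9.239 = 7.391
Arc 6: start y=0.000, vy=7.391 → t=1.478, apex=2.731, x_land=167.893, impact vy=-7.391
  bounce: vy ← 0.8·7.391 = 5.913
Arc 7: start y=0.000, vy=5.913 → t=1.183, apex=1.748, x_land=180.605, impact vy=-5.913
  bounce: vy ← 0.8·5.913 = 4.730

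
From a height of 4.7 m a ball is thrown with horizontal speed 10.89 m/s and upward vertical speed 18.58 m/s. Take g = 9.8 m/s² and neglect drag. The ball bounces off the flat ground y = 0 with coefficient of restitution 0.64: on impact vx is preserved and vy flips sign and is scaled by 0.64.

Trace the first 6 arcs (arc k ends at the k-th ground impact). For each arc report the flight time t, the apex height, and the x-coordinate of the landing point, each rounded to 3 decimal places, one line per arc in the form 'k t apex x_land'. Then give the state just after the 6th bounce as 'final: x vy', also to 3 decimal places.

Arc 1: start y=4.700, vy=18.580 → t=4.030, apex=22.313, x_land=43.885, impact vy=-20.913
  bounce: vy ← 0.64·20.913 = 13.384
Arc 2: start y=0.000, vy=13.384 → t=2.731, apex=9.139, x_land=73.631, impact vy=-13.384
  bounce: vy ← 0.64·13.384 = 8.566
Arc 3: start y=0.000, vy=8.566 → t=1.748, apex=3.744, x_land=92.668, impact vy=-8.566
  bounce: vy ← 0.64·8.566 = 5.482
Arc 4: start y=0.000, vy=5.482 → t=1.119, apex=1.533, x_land=104.851, impact vy=-5.482
  bounce: vy ← 0.64·5.482 = 3.509
Arc 5: start y=0.000, vy=3.509 → t=0.716, apex=0.628, x_land=112.649, impact vy=-3.509
  bounce: vy ← 0.64·3.509 = 2.245
Arc 6: start y=0.000, vy=2.245 → t=0.458, apex=0.257, x_land=117.639, impact vy=-2.245
  bounce: vy ← 0.64·2.245 = 1.437

1 4.030 22.313 43.885
2 2.731 9.139 73.631
3 1.748 3.744 92.668
4 1.119 1.533 104.851
5 0.716 0.628 112.649
6 0.458 0.257 117.639
final: 117.639 1.437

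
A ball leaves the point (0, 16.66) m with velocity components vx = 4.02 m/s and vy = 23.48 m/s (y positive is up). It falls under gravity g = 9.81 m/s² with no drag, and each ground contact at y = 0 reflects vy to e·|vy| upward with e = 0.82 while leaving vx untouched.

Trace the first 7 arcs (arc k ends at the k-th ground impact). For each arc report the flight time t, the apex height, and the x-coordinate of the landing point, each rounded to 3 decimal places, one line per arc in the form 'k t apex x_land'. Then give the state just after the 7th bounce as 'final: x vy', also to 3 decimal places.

Arc 1: start y=16.660, vy=23.480 → t=5.414, apex=44.759, x_land=21.765, impact vy=-29.634
  bounce: vy ← 0.82·29.634 = 24.300
Arc 2: start y=0.000, vy=24.300 → t=4.954, apex=30.096, x_land=41.681, impact vy=-24.300
  bounce: vy ← 0.82·24.300 = 19.926
Arc 3: start y=0.000, vy=19.926 → t=4.062, apex=20.237, x_land=58.012, impact vy=-19.926
  bounce: vy ← 0.82·19.926 = 16.339
Arc 4: start y=0.000, vy=16.339 → t=3.331, apex=13.607, x_land=71.403, impact vy=-16.339
  bounce: vy ← 0.82·16.339 = 13.398
Arc 5: start y=0.000, vy=13.398 → t=2.732, apex=9.149, x_land=82.384, impact vy=-13.398
  bounce: vy ← 0.82·13.398 = 10.987
Arc 6: start y=0.000, vy=10.987 → t=2.240, apex=6.152, x_land=91.388, impact vy=-10.987
  bounce: vy ← 0.82·10.987 = 9.009
Arc 7: start y=0.000, vy=9.009 → t=1.837, apex=4.137, x_land=98.772, impact vy=-9.009
  bounce: vy ← 0.82·9.009 = 7.387

1 5.414 44.759 21.765
2 4.954 30.096 41.681
3 4.062 20.237 58.012
4 3.331 13.607 71.403
5 2.732 9.149 82.384
6 2.240 6.152 91.388
7 1.837 4.137 98.772
final: 98.772 7.387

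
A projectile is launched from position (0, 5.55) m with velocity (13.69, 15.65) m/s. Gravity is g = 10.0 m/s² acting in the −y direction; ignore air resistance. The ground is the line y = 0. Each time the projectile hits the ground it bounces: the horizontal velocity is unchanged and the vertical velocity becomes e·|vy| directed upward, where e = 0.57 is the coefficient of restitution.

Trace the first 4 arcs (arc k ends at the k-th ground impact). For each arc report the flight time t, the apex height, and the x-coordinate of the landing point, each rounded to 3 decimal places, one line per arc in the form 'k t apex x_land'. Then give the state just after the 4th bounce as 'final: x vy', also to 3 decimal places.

1 3.452 17.796 47.252
2 2.151 5.782 76.696
3 1.226 1.879 93.478
4 0.699 0.610 103.044
final: 103.044 1.991

Arc 1: start y=5.550, vy=15.650 → t=3.452, apex=17.796, x_land=47.252, impact vy=-18.866
  bounce: vy ← 0.57·18.866 = 10.754
Arc 2: start y=0.000, vy=10.754 → t=2.151, apex=5.782, x_land=76.696, impact vy=-10.754
  bounce: vy ← 0.57·10.754 = 6.130
Arc 3: start y=0.000, vy=6.130 → t=1.226, apex=1.879, x_land=93.478, impact vy=-6.130
  bounce: vy ← 0.57·6.130 = 3.494
Arc 4: start y=0.000, vy=3.494 → t=0.699, apex=0.610, x_land=103.044, impact vy=-3.494
  bounce: vy ← 0.57·3.494 = 1.991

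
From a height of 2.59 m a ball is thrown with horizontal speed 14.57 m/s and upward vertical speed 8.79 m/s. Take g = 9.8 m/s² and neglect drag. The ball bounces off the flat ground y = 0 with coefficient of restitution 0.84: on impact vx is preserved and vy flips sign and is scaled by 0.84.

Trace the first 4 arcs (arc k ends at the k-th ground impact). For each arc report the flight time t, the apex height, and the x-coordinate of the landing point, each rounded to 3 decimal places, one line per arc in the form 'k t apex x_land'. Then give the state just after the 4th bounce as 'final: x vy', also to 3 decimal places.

Arc 1: start y=2.590, vy=8.790 → t=2.052, apex=6.532, x_land=29.891, impact vy=-11.315
  bounce: vy ← 0.84·11.315 = 9.505
Arc 2: start y=0.000, vy=9.505 → t=1.940, apex=4.609, x_land=58.152, impact vy=-9.505
  bounce: vy ← 0.84·9.505 = 7.984
Arc 3: start y=0.000, vy=7.984 → t=1.629, apex=3.252, x_land=81.892, impact vy=-7.984
  bounce: vy ← 0.84·7.984 = 6.706
Arc 4: start y=0.000, vy=6.706 → t=1.369, apex=2.295, x_land=101.833, impact vy=-6.706
  bounce: vy ← 0.84·6.706 = 5.633

1 2.052 6.532 29.891
2 1.940 4.609 58.152
3 1.629 3.252 81.892
4 1.369 2.295 101.833
final: 101.833 5.633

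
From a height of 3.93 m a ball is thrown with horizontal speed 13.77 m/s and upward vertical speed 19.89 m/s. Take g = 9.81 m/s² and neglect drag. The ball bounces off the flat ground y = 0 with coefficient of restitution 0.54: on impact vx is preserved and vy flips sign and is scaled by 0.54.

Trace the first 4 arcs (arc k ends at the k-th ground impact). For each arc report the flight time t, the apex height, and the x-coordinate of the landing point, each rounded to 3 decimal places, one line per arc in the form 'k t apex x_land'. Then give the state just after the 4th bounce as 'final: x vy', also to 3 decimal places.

1 4.244 24.094 58.438
2 2.394 7.026 91.398
3 1.293 2.049 109.196
4 0.698 0.597 118.808
final: 118.808 1.849

Arc 1: start y=3.930, vy=19.890 → t=4.244, apex=24.094, x_land=58.438, impact vy=-21.742
  bounce: vy ← 0.54·21.742 = 11.741
Arc 2: start y=0.000, vy=11.741 → t=2.394, apex=7.026, x_land=91.398, impact vy=-11.741
  bounce: vy ← 0.54·11.741 = 6.340
Arc 3: start y=0.000, vy=6.340 → t=1.293, apex=2.049, x_land=109.196, impact vy=-6.340
  bounce: vy ← 0.54·6.340 = 3.424
Arc 4: start y=0.000, vy=3.424 → t=0.698, apex=0.597, x_land=118.808, impact vy=-3.424
  bounce: vy ← 0.54·3.424 = 1.849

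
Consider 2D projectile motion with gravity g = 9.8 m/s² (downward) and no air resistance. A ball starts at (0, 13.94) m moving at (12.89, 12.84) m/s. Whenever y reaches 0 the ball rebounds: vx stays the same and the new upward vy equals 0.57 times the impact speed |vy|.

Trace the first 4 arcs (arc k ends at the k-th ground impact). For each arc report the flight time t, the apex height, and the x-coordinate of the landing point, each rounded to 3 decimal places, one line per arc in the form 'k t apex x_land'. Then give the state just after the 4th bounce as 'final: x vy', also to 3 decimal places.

Arc 1: start y=13.940, vy=12.840 → t=3.446, apex=22.352, x_land=44.419, impact vy=-20.931
  bounce: vy ← 0.57·20.931 = 11.930
Arc 2: start y=0.000, vy=11.930 → t=2.435, apex=7.262, x_land=75.803, impact vy=-11.930
  bounce: vy ← 0.57·11.930 = 6.800
Arc 3: start y=0.000, vy=6.800 → t=1.388, apex=2.359, x_land=93.692, impact vy=-6.800
  bounce: vy ← 0.57·6.800 = 3.876
Arc 4: start y=0.000, vy=3.876 → t=0.791, apex=0.767, x_land=103.889, impact vy=-3.876
  bounce: vy ← 0.57·3.876 = 2.209

1 3.446 22.352 44.419
2 2.435 7.262 75.803
3 1.388 2.359 93.692
4 0.791 0.767 103.889
final: 103.889 2.209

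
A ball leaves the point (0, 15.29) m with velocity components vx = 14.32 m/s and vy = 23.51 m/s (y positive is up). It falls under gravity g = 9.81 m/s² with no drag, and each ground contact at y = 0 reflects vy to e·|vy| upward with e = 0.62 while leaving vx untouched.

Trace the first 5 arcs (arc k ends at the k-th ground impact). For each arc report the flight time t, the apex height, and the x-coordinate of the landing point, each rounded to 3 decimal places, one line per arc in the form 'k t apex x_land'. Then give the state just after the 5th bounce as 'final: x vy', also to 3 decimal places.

1 5.373 43.461 76.944
2 3.691 16.707 129.801
3 2.288 6.422 162.572
4 1.419 2.469 182.889
5 0.880 0.949 195.487
final: 195.487 2.675

Arc 1: start y=15.290, vy=23.510 → t=5.373, apex=43.461, x_land=76.944, impact vy=-29.201
  bounce: vy ← 0.62·29.201 = 18.105
Arc 2: start y=0.000, vy=18.105 → t=3.691, apex=16.707, x_land=129.801, impact vy=-18.105
  bounce: vy ← 0.62·18.105 = 11.225
Arc 3: start y=0.000, vy=11.225 → t=2.288, apex=6.422, x_land=162.572, impact vy=-11.225
  bounce: vy ← 0.62·11.225 = 6.959
Arc 4: start y=0.000, vy=6.959 → t=1.419, apex=2.469, x_land=182.889, impact vy=-6.959
  bounce: vy ← 0.62·6.959 = 4.315
Arc 5: start y=0.000, vy=4.315 → t=0.880, apex=0.949, x_land=195.487, impact vy=-4.315
  bounce: vy ← 0.62·4.315 = 2.675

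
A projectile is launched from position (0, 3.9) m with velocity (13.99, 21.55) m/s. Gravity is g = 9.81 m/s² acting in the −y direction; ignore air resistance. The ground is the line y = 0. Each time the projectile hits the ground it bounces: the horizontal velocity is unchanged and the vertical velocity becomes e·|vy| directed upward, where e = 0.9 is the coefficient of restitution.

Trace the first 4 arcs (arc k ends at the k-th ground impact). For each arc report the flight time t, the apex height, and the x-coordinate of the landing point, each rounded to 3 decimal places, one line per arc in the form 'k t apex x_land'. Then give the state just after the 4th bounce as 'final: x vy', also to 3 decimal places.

Arc 1: start y=3.900, vy=21.550 → t=4.568, apex=27.570, x_land=63.900, impact vy=-23.258
  bounce: vy ← 0.9·23.258 = 20.932
Arc 2: start y=0.000, vy=20.932 → t=4.267, apex=22.332, x_land=123.602, impact vy=-20.932
  bounce: vy ← 0.9·20.932 = 18.839
Arc 3: start y=0.000, vy=18.839 → t=3.841, apex=18.089, x_land=177.334, impact vy=-18.839
  bounce: vy ← 0.9·18.839 = 16.955
Arc 4: start y=0.000, vy=16.955 → t=3.457, apex=14.652, x_land=225.692, impact vy=-16.955
  bounce: vy ← 0.9·16.955 = 15.259

1 4.568 27.570 63.900
2 4.267 22.332 123.602
3 3.841 18.089 177.334
4 3.457 14.652 225.692
final: 225.692 15.259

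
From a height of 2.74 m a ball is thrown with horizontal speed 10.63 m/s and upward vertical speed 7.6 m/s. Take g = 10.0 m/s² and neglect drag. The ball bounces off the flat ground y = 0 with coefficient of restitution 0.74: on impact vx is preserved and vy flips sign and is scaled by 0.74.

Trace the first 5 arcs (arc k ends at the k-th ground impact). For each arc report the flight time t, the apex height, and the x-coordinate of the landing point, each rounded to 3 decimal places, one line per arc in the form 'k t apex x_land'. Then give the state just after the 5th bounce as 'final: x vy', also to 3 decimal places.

1 1.821 5.628 19.357
2 1.570 3.082 36.048
3 1.162 1.688 48.399
4 0.860 0.924 57.539
5 0.636 0.506 64.303
final: 64.303 2.354

Arc 1: start y=2.740, vy=7.600 → t=1.821, apex=5.628, x_land=19.357, impact vy=-10.609
  bounce: vy ← 0.74·10.609 = 7.851
Arc 2: start y=0.000, vy=7.851 → t=1.570, apex=3.082, x_land=36.048, impact vy=-7.851
  bounce: vy ← 0.74·7.851 = 5.810
Arc 3: start y=0.000, vy=5.810 → t=1.162, apex=1.688, x_land=48.399, impact vy=-5.810
  bounce: vy ← 0.74·5.810 = 4.299
Arc 4: start y=0.000, vy=4.299 → t=0.860, apex=0.924, x_land=57.539, impact vy=-4.299
  bounce: vy ← 0.74·4.299 = 3.181
Arc 5: start y=0.000, vy=3.181 → t=0.636, apex=0.506, x_land=64.303, impact vy=-3.181
  bounce: vy ← 0.74·3.181 = 2.354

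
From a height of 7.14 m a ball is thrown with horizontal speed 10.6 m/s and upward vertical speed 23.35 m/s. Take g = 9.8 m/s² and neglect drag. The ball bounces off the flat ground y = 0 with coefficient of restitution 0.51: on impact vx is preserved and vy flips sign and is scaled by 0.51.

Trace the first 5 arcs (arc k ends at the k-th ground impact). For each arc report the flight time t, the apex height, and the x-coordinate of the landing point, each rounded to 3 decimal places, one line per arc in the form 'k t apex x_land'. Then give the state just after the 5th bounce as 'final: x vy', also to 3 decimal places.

1 5.054 34.957 53.569
2 2.724 9.092 82.447
3 1.389 2.365 97.175
4 0.709 0.615 104.687
5 0.361 0.160 108.518
final: 108.518 0.903

Arc 1: start y=7.140, vy=23.350 → t=5.054, apex=34.957, x_land=53.569, impact vy=-26.176
  bounce: vy ← 0.51·26.176 = 13.350
Arc 2: start y=0.000, vy=13.350 → t=2.724, apex=9.092, x_land=82.447, impact vy=-13.350
  bounce: vy ← 0.51·13.350 = 6.808
Arc 3: start y=0.000, vy=6.808 → t=1.389, apex=2.365, x_land=97.175, impact vy=-6.808
  bounce: vy ← 0.51·6.808 = 3.472
Arc 4: start y=0.000, vy=3.472 → t=0.709, apex=0.615, x_land=104.687, impact vy=-3.472
  bounce: vy ← 0.51·3.472 = 1.771
Arc 5: start y=0.000, vy=1.771 → t=0.361, apex=0.160, x_land=108.518, impact vy=-1.771
  bounce: vy ← 0.51·1.771 = 0.903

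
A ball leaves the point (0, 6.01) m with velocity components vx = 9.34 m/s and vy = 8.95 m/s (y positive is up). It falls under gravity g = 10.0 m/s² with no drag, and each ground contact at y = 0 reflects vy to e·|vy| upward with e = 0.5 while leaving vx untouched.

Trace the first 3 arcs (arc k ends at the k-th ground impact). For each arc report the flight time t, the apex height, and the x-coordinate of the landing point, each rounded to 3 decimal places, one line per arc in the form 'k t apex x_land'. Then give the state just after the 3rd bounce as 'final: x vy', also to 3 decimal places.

Arc 1: start y=6.010, vy=8.950 → t=2.310, apex=10.015, x_land=21.578, impact vy=-14.153
  bounce: vy ← 0.5·14.153 = 7.076
Arc 2: start y=0.000, vy=7.076 → t=1.415, apex=2.504, x_land=34.797, impact vy=-7.076
  bounce: vy ← 0.5·7.076 = 3.538
Arc 3: start y=0.000, vy=3.538 → t=0.708, apex=0.626, x_land=41.406, impact vy=-3.538
  bounce: vy ← 0.5·3.538 = 1.769

1 2.310 10.015 21.578
2 1.415 2.504 34.797
3 0.708 0.626 41.406
final: 41.406 1.769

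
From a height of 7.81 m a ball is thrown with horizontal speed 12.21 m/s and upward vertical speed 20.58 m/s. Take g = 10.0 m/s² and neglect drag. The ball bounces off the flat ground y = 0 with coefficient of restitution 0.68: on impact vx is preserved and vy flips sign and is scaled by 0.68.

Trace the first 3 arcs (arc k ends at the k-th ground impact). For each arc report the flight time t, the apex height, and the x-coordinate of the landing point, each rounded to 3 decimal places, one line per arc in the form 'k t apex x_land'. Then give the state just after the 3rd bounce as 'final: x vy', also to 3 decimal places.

Arc 1: start y=7.810, vy=20.580 → t=4.466, apex=28.987, x_land=54.527, impact vy=-24.078
  bounce: vy ← 0.68·24.078 = 16.373
Arc 2: start y=0.000, vy=16.373 → t=3.275, apex=13.404, x_land=94.510, impact vy=-16.373
  bounce: vy ← 0.68·16.373 = 11.134
Arc 3: start y=0.000, vy=11.134 → t=2.227, apex=6.198, x_land=121.698, impact vy=-11.134
  bounce: vy ← 0.68·11.134 = 7.571

1 4.466 28.987 54.527
2 3.275 13.404 94.510
3 2.227 6.198 121.698
final: 121.698 7.571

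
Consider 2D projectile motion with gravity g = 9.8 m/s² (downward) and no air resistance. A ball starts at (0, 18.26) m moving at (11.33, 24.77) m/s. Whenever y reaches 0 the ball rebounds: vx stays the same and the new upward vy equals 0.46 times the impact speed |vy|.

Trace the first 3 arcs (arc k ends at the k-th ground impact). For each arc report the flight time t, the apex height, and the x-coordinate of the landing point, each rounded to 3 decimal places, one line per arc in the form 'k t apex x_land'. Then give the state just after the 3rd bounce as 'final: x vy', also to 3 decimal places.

Arc 1: start y=18.260, vy=24.770 → t=5.708, apex=49.564, x_land=64.671, impact vy=-31.168
  bounce: vy ← 0.46·31.168 = 14.337
Arc 2: start y=0.000, vy=14.337 → t=2.926, apex=10.488, x_land=97.823, impact vy=-14.337
  bounce: vy ← 0.46·14.337 = 6.595
Arc 3: start y=0.000, vy=6.595 → t=1.346, apex=2.219, x_land=113.072, impact vy=-6.595
  bounce: vy ← 0.46·6.595 = 3.034

1 5.708 49.564 64.671
2 2.926 10.488 97.823
3 1.346 2.219 113.072
final: 113.072 3.034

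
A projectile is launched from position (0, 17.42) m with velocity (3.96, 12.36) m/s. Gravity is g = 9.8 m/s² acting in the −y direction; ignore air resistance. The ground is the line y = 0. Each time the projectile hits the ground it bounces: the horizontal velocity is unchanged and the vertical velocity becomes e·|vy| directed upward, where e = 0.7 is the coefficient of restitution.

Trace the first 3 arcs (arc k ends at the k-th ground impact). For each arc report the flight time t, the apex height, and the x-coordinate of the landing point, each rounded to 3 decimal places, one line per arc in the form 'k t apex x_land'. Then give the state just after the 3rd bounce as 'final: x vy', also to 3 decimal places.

1 3.530 25.214 13.977
2 3.176 12.355 26.554
3 2.223 6.054 35.357
final: 35.357 7.625

Arc 1: start y=17.420, vy=12.360 → t=3.530, apex=25.214, x_land=13.977, impact vy=-22.231
  bounce: vy ← 0.7·22.231 = 15.561
Arc 2: start y=0.000, vy=15.561 → t=3.176, apex=12.355, x_land=26.554, impact vy=-15.561
  bounce: vy ← 0.7·15.561 = 10.893
Arc 3: start y=0.000, vy=10.893 → t=2.223, apex=6.054, x_land=35.357, impact vy=-10.893
  bounce: vy ← 0.7·10.893 = 7.625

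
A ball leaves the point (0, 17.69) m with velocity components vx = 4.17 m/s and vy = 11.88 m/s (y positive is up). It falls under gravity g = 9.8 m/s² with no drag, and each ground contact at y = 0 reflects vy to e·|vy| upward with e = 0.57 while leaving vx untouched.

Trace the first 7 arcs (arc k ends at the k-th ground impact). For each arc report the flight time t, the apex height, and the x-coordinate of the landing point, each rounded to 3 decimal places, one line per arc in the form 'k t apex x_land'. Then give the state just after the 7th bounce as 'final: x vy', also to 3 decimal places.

Arc 1: start y=17.690, vy=11.880 → t=3.466, apex=24.891, x_land=14.454, impact vy=-22.088
  bounce: vy ← 0.57·22.088 = 12.590
Arc 2: start y=0.000, vy=12.590 → t=2.569, apex=8.087, x_land=25.168, impact vy=-12.590
  bounce: vy ← 0.57·12.590 = 7.176
Arc 3: start y=0.000, vy=7.176 → t=1.465, apex=2.627, x_land=31.275, impact vy=-7.176
  bounce: vy ← 0.57·7.176 = 4.090
Arc 4: start y=0.000, vy=4.090 → t=0.835, apex=0.854, x_land=34.756, impact vy=-4.090
  bounce: vy ← 0.57·4.090 = 2.332
Arc 5: start y=0.000, vy=2.332 → t=0.476, apex=0.277, x_land=36.740, impact vy=-2.332
  bounce: vy ← 0.57·2.332 = 1.329
Arc 6: start y=0.000, vy=1.329 → t=0.271, apex=0.090, x_land=37.871, impact vy=-1.329
  bounce: vy ← 0.57·1.329 = 0.758
Arc 7: start y=0.000, vy=0.758 → t=0.155, apex=0.029, x_land=38.516, impact vy=-0.758
  bounce: vy ← 0.57·0.758 = 0.432

1 3.466 24.891 14.454
2 2.569 8.087 25.168
3 1.465 2.627 31.275
4 0.835 0.854 34.756
5 0.476 0.277 36.740
6 0.271 0.090 37.871
7 0.155 0.029 38.516
final: 38.516 0.432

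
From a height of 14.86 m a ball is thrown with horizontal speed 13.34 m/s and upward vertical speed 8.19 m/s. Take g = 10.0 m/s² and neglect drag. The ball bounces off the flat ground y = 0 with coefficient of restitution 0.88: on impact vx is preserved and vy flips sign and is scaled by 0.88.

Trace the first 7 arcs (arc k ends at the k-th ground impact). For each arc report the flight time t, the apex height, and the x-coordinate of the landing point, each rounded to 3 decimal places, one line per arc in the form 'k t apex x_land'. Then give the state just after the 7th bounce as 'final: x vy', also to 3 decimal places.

1 2.728 18.214 36.386
2 3.359 14.105 81.197
3 2.956 10.923 120.631
4 2.601 8.459 155.332
5 2.289 6.550 185.870
6 2.014 5.073 212.743
7 1.773 3.928 236.391
final: 236.391 7.800

Arc 1: start y=14.860, vy=8.190 → t=2.728, apex=18.214, x_land=36.386, impact vy=-19.086
  bounce: vy ← 0.88·19.086 = 16.796
Arc 2: start y=0.000, vy=16.796 → t=3.359, apex=14.105, x_land=81.197, impact vy=-16.796
  bounce: vy ← 0.88·16.796 = 14.780
Arc 3: start y=0.000, vy=14.780 → t=2.956, apex=10.923, x_land=120.631, impact vy=-14.780
  bounce: vy ← 0.88·14.780 = 13.007
Arc 4: start y=0.000, vy=13.007 → t=2.601, apex=8.459, x_land=155.332, impact vy=-13.007
  bounce: vy ← 0.88·13.007 = 11.446
Arc 5: start y=0.000, vy=11.446 → t=2.289, apex=6.550, x_land=185.870, impact vy=-11.446
  bounce: vy ← 0.88·11.446 = 10.072
Arc 6: start y=0.000, vy=10.072 → t=2.014, apex=5.073, x_land=212.743, impact vy=-10.072
  bounce: vy ← 0.88·10.072 = 8.864
Arc 7: start y=0.000, vy=8.864 → t=1.773, apex=3.928, x_land=236.391, impact vy=-8.864
  bounce: vy ← 0.88·8.864 = 7.800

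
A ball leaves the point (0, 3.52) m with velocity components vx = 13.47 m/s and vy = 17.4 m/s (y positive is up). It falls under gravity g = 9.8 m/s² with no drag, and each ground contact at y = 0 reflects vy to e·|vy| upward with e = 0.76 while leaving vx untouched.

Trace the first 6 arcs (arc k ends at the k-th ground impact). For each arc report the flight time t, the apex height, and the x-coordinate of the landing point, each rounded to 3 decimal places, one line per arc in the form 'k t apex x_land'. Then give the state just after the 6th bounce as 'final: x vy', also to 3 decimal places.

1 3.743 18.967 50.417
2 2.991 10.955 90.700
3 2.273 6.328 121.314
4 1.727 3.655 144.581
5 1.313 2.111 162.264
6 0.998 1.219 175.703
final: 175.703 3.715

Arc 1: start y=3.520, vy=17.400 → t=3.743, apex=18.967, x_land=50.417, impact vy=-19.281
  bounce: vy ← 0.76·19.281 = 14.653
Arc 2: start y=0.000, vy=14.653 → t=2.991, apex=10.955, x_land=90.700, impact vy=-14.653
  bounce: vy ← 0.76·14.653 = 11.137
Arc 3: start y=0.000, vy=11.137 → t=2.273, apex=6.328, x_land=121.314, impact vy=-11.137
  bounce: vy ← 0.76·11.137 = 8.464
Arc 4: start y=0.000, vy=8.464 → t=1.727, apex=3.655, x_land=144.581, impact vy=-8.464
  bounce: vy ← 0.76·8.464 = 6.433
Arc 5: start y=0.000, vy=6.433 → t=1.313, apex=2.111, x_land=162.264, impact vy=-6.433
  bounce: vy ← 0.76·6.433 = 4.889
Arc 6: start y=0.000, vy=4.889 → t=0.998, apex=1.219, x_land=175.703, impact vy=-4.889
  bounce: vy ← 0.76·4.889 = 3.715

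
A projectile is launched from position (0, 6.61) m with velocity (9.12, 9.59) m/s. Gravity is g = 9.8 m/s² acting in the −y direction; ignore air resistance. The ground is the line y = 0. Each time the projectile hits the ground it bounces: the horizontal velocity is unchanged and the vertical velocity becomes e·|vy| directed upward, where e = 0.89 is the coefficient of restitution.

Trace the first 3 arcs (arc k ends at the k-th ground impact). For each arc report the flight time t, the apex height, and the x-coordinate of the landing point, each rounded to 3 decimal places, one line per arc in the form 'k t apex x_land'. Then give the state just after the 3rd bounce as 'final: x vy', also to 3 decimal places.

1 2.497 11.302 22.776
2 2.703 8.953 47.430
3 2.406 7.091 69.373
final: 69.373 10.493

Arc 1: start y=6.610, vy=9.590 → t=2.497, apex=11.302, x_land=22.776, impact vy=-14.884
  bounce: vy ← 0.89·14.884 = 13.246
Arc 2: start y=0.000, vy=13.246 → t=2.703, apex=8.953, x_land=47.430, impact vy=-13.246
  bounce: vy ← 0.89·13.246 = 11.789
Arc 3: start y=0.000, vy=11.789 → t=2.406, apex=7.091, x_land=69.373, impact vy=-11.789
  bounce: vy ← 0.89·11.789 = 10.493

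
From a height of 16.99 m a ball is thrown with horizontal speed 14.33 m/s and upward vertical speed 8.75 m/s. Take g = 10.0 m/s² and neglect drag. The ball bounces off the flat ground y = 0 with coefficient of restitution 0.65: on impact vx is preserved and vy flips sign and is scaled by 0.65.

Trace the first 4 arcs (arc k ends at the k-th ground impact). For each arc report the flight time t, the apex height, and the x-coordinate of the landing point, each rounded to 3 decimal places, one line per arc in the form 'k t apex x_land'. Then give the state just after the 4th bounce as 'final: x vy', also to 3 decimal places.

1 2.915 20.818 41.779
2 2.653 8.796 79.791
3 1.724 3.716 104.500
4 1.121 1.570 120.560
final: 120.560 3.642

Arc 1: start y=16.990, vy=8.750 → t=2.915, apex=20.818, x_land=41.779, impact vy=-20.405
  bounce: vy ← 0.65·20.405 = 13.263
Arc 2: start y=0.000, vy=13.263 → t=2.653, apex=8.796, x_land=79.791, impact vy=-13.263
  bounce: vy ← 0.65·13.263 = 8.621
Arc 3: start y=0.000, vy=8.621 → t=1.724, apex=3.716, x_land=104.500, impact vy=-8.621
  bounce: vy ← 0.65·8.621 = 5.604
Arc 4: start y=0.000, vy=5.604 → t=1.121, apex=1.570, x_land=120.560, impact vy=-5.604
  bounce: vy ← 0.65·5.604 = 3.642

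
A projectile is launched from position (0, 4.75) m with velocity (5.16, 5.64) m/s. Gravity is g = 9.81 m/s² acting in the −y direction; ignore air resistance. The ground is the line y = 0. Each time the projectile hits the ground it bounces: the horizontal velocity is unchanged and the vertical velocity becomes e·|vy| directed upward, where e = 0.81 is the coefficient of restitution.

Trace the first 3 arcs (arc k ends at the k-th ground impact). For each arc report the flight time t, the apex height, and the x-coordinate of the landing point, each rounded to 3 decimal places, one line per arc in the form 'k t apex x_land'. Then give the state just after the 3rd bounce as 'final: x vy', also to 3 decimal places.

1 1.715 6.371 8.848
2 1.846 4.180 18.375
3 1.496 2.743 26.091
final: 26.091 5.942

Arc 1: start y=4.750, vy=5.640 → t=1.715, apex=6.371, x_land=8.848, impact vy=-11.181
  bounce: vy ← 0.81·11.181 = 9.056
Arc 2: start y=0.000, vy=9.056 → t=1.846, apex=4.180, x_land=18.375, impact vy=-9.056
  bounce: vy ← 0.81·9.056 = 7.336
Arc 3: start y=0.000, vy=7.336 → t=1.496, apex=2.743, x_land=26.091, impact vy=-7.336
  bounce: vy ← 0.81·7.336 = 5.942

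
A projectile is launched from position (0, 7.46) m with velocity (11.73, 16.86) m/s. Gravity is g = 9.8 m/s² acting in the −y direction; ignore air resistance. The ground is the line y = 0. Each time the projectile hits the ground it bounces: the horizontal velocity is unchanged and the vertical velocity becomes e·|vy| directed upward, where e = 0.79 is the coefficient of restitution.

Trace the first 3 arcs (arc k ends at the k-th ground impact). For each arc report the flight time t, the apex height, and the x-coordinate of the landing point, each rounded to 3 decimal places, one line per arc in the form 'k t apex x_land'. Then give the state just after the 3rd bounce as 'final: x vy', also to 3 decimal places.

1 3.838 21.963 45.014
2 3.345 13.707 84.252
3 2.643 8.555 115.250
final: 115.250 10.230

Arc 1: start y=7.460, vy=16.860 → t=3.838, apex=21.963, x_land=45.014, impact vy=-20.748
  bounce: vy ← 0.79·20.748 = 16.391
Arc 2: start y=0.000, vy=16.391 → t=3.345, apex=13.707, x_land=84.252, impact vy=-16.391
  bounce: vy ← 0.79·16.391 = 12.949
Arc 3: start y=0.000, vy=12.949 → t=2.643, apex=8.555, x_land=115.250, impact vy=-12.949
  bounce: vy ← 0.79·12.949 = 10.230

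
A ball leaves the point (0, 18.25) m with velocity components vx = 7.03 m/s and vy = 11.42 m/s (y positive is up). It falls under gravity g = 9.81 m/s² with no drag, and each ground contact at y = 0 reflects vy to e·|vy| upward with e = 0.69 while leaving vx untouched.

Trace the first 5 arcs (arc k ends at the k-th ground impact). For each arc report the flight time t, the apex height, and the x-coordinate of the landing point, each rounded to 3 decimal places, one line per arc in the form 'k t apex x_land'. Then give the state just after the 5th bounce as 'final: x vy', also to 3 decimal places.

1 3.417 24.897 24.022
2 3.109 11.854 45.879
3 2.145 5.643 60.960
4 1.480 2.687 71.366
5 1.021 1.279 78.547
final: 78.547 3.457

Arc 1: start y=18.250, vy=11.420 → t=3.417, apex=24.897, x_land=24.022, impact vy=-22.102
  bounce: vy ← 0.69·22.102 = 15.250
Arc 2: start y=0.000, vy=15.250 → t=3.109, apex=11.854, x_land=45.879, impact vy=-15.250
  bounce: vy ← 0.69·15.250 = 10.523
Arc 3: start y=0.000, vy=10.523 → t=2.145, apex=5.643, x_land=60.960, impact vy=-10.523
  bounce: vy ← 0.69·10.523 = 7.261
Arc 4: start y=0.000, vy=7.261 → t=1.480, apex=2.687, x_land=71.366, impact vy=-7.261
  bounce: vy ← 0.69·7.261 = 5.010
Arc 5: start y=0.000, vy=5.010 → t=1.021, apex=1.279, x_land=78.547, impact vy=-5.010
  bounce: vy ← 0.69·5.010 = 3.457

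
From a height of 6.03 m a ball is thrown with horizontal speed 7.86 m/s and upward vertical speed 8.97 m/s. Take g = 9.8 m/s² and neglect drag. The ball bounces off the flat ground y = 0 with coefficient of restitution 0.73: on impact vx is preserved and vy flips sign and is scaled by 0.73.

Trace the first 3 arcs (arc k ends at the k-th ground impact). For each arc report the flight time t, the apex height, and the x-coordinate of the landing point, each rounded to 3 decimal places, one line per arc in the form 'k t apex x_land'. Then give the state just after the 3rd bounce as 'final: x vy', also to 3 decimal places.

Arc 1: start y=6.030, vy=8.970 → t=2.353, apex=10.135, x_land=18.498, impact vy=-14.094
  bounce: vy ← 0.73·14.094 = 10.289
Arc 2: start y=0.000, vy=10.289 → t=2.100, apex=5.401, x_land=35.003, impact vy=-10.289
  bounce: vy ← 0.73·10.289 = 7.511
Arc 3: start y=0.000, vy=7.511 → t=1.533, apex=2.878, x_land=47.051, impact vy=-7.511
  bounce: vy ← 0.73·7.511 = 5.483

1 2.353 10.135 18.498
2 2.100 5.401 35.003
3 1.533 2.878 47.051
final: 47.051 5.483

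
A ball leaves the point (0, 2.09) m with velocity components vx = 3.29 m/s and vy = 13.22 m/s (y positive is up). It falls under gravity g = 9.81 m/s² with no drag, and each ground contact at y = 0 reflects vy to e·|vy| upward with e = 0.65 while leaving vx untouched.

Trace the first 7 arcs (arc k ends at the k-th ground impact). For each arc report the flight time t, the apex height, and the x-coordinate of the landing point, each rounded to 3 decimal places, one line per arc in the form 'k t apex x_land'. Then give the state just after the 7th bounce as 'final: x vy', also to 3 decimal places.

Arc 1: start y=2.090, vy=13.220 → t=2.845, apex=10.998, x_land=9.360, impact vy=-14.689
  bounce: vy ← 0.65·14.689 = 9.548
Arc 2: start y=0.000, vy=9.548 → t=1.947, apex=4.647, x_land=15.764, impact vy=-9.548
  bounce: vy ← 0.65·9.548 = 6.206
Arc 3: start y=0.000, vy=6.206 → t=1.265, apex=1.963, x_land=19.927, impact vy=-6.206
  bounce: vy ← 0.65·6.206 = 4.034
Arc 4: start y=0.000, vy=4.034 → t=0.822, apex=0.829, x_land=22.633, impact vy=-4.034
  bounce: vy ← 0.65·4.034 = 2.622
Arc 5: start y=0.000, vy=2.622 → t=0.535, apex=0.350, x_land=24.392, impact vy=-2.622
  bounce: vy ← 0.65·2.622 = 1.704
Arc 6: start y=0.000, vy=1.704 → t=0.347, apex=0.148, x_land=25.535, impact vy=-1.704
  bounce: vy ← 0.65·1.704 = 1.108
Arc 7: start y=0.000, vy=1.108 → t=0.226, apex=0.063, x_land=26.278, impact vy=-1.108
  bounce: vy ← 0.65·1.108 = 0.720

1 2.845 10.998 9.360
2 1.947 4.647 15.764
3 1.265 1.963 19.927
4 0.822 0.829 22.633
5 0.535 0.350 24.392
6 0.347 0.148 25.535
7 0.226 0.063 26.278
final: 26.278 0.720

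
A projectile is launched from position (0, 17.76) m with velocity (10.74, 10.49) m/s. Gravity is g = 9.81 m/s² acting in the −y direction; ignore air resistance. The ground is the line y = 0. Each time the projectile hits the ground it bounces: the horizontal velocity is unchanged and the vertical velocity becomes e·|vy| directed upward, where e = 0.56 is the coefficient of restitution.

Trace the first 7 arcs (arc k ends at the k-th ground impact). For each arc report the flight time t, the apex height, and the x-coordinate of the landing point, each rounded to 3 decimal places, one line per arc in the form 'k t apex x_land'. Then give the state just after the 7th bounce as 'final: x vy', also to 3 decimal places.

Arc 1: start y=17.760, vy=10.490 → t=3.252, apex=23.369, x_land=34.927, impact vy=-21.412
  bounce: vy ← 0.56·21.412 = 11.991
Arc 2: start y=0.000, vy=11.991 → t=2.445, apex=7.328, x_land=61.182, impact vy=-11.991
  bounce: vy ← 0.56·11.991 = 6.715
Arc 3: start y=0.000, vy=6.715 → t=1.369, apex=2.298, x_land=75.885, impact vy=-6.715
  bounce: vy ← 0.56·6.715 = 3.760
Arc 4: start y=0.000, vy=3.760 → t=0.767, apex=0.721, x_land=84.119, impact vy=-3.760
  bounce: vy ← 0.56·3.760 = 2.106
Arc 5: start y=0.000, vy=2.106 → t=0.429, apex=0.226, x_land=88.730, impact vy=-2.106
  bounce: vy ← 0.56·2.106 = 1.179
Arc 6: start y=0.000, vy=1.179 → t=0.240, apex=0.071, x_land=91.312, impact vy=-1.179
  bounce: vy ← 0.56·1.179 = 0.660
Arc 7: start y=0.000, vy=0.660 → t=0.135, apex=0.022, x_land=92.758, impact vy=-0.660
  bounce: vy ← 0.56·0.660 = 0.370

1 3.252 23.369 34.927
2 2.445 7.328 61.182
3 1.369 2.298 75.885
4 0.767 0.721 84.119
5 0.429 0.226 88.730
6 0.240 0.071 91.312
7 0.135 0.022 92.758
final: 92.758 0.370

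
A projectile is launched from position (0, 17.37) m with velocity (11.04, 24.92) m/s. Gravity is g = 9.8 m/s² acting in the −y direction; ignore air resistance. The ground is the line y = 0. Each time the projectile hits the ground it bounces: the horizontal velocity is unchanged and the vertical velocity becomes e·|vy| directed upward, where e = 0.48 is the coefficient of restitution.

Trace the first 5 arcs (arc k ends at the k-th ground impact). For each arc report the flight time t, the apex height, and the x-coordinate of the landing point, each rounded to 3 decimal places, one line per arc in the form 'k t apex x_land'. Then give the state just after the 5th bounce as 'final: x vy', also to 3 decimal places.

Arc 1: start y=17.370, vy=24.920 → t=5.707, apex=49.054, x_land=63.004, impact vy=-31.007
  bounce: vy ← 0.48·31.007 = 14.884
Arc 2: start y=0.000, vy=14.884 → t=3.037, apex=11.302, x_land=96.537, impact vy=-14.884
  bounce: vy ← 0.48·14.884 = 7.144
Arc 3: start y=0.000, vy=7.144 → t=1.458, apex=2.604, x_land=112.634, impact vy=-7.144
  bounce: vy ← 0.48·7.144 = 3.429
Arc 4: start y=0.000, vy=3.429 → t=0.700, apex=0.600, x_land=120.360, impact vy=-3.429
  bounce: vy ← 0.48·3.429 = 1.646
Arc 5: start y=0.000, vy=1.646 → t=0.336, apex=0.138, x_land=124.068, impact vy=-1.646
  bounce: vy ← 0.48·1.646 = 0.790

1 5.707 49.054 63.004
2 3.037 11.302 96.537
3 1.458 2.604 112.634
4 0.700 0.600 120.360
5 0.336 0.138 124.068
final: 124.068 0.790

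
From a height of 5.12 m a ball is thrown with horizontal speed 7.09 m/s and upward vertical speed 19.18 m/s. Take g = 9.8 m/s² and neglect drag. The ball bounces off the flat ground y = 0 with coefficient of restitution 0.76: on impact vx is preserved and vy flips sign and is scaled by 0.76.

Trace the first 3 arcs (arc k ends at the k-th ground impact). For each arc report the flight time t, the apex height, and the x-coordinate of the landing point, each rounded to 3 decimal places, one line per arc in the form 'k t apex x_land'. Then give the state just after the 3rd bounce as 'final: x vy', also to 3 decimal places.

1 4.165 23.889 29.531
2 3.356 13.798 53.326
3 2.551 7.970 71.411
final: 71.411 9.499

Arc 1: start y=5.120, vy=19.180 → t=4.165, apex=23.889, x_land=29.531, impact vy=-21.638
  bounce: vy ← 0.76·21.638 = 16.445
Arc 2: start y=0.000, vy=16.445 → t=3.356, apex=13.798, x_land=53.326, impact vy=-16.445
  bounce: vy ← 0.76·16.445 = 12.498
Arc 3: start y=0.000, vy=12.498 → t=2.551, apex=7.970, x_land=71.411, impact vy=-12.498
  bounce: vy ← 0.76·12.498 = 9.499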